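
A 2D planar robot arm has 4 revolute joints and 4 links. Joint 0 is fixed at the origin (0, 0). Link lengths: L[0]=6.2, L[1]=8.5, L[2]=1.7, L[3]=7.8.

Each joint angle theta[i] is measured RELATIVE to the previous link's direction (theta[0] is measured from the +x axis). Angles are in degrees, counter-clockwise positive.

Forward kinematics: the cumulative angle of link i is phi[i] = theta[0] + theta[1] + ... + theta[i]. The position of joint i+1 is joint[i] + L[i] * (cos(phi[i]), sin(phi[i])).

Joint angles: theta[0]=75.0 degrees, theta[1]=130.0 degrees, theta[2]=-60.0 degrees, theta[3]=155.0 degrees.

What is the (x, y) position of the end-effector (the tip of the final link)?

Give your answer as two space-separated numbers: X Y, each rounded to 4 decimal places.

Answer: -3.5915 -3.3834

Derivation:
joint[0] = (0.0000, 0.0000)  (base)
link 0: phi[0] = 75 = 75 deg
  cos(75 deg) = 0.2588, sin(75 deg) = 0.9659
  joint[1] = (0.0000, 0.0000) + 6.2 * (0.2588, 0.9659) = (0.0000 + 1.6047, 0.0000 + 5.9887) = (1.6047, 5.9887)
link 1: phi[1] = 75 + 130 = 205 deg
  cos(205 deg) = -0.9063, sin(205 deg) = -0.4226
  joint[2] = (1.6047, 5.9887) + 8.5 * (-0.9063, -0.4226) = (1.6047 + -7.7036, 5.9887 + -3.5923) = (-6.0989, 2.3965)
link 2: phi[2] = 75 + 130 + -60 = 145 deg
  cos(145 deg) = -0.8192, sin(145 deg) = 0.5736
  joint[3] = (-6.0989, 2.3965) + 1.7 * (-0.8192, 0.5736) = (-6.0989 + -1.3926, 2.3965 + 0.9751) = (-7.4915, 3.3716)
link 3: phi[3] = 75 + 130 + -60 + 155 = 300 deg
  cos(300 deg) = 0.5000, sin(300 deg) = -0.8660
  joint[4] = (-7.4915, 3.3716) + 7.8 * (0.5000, -0.8660) = (-7.4915 + 3.9000, 3.3716 + -6.7550) = (-3.5915, -3.3834)
End effector: (-3.5915, -3.3834)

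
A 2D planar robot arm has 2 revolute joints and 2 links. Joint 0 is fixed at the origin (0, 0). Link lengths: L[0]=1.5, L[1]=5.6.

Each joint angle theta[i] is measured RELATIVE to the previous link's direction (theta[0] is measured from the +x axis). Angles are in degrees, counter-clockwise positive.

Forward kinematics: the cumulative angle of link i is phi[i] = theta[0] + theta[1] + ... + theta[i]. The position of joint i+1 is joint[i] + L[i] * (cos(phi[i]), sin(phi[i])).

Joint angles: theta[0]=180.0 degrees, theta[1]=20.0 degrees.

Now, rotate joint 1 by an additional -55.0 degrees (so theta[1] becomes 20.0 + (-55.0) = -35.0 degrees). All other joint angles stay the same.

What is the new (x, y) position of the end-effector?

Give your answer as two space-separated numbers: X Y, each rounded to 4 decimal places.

Answer: -6.0873 3.2120

Derivation:
joint[0] = (0.0000, 0.0000)  (base)
link 0: phi[0] = 180 = 180 deg
  cos(180 deg) = -1.0000, sin(180 deg) = 0.0000
  joint[1] = (0.0000, 0.0000) + 1.5 * (-1.0000, 0.0000) = (0.0000 + -1.5000, 0.0000 + 0.0000) = (-1.5000, 0.0000)
link 1: phi[1] = 180 + -35 = 145 deg
  cos(145 deg) = -0.8192, sin(145 deg) = 0.5736
  joint[2] = (-1.5000, 0.0000) + 5.6 * (-0.8192, 0.5736) = (-1.5000 + -4.5873, 0.0000 + 3.2120) = (-6.0873, 3.2120)
End effector: (-6.0873, 3.2120)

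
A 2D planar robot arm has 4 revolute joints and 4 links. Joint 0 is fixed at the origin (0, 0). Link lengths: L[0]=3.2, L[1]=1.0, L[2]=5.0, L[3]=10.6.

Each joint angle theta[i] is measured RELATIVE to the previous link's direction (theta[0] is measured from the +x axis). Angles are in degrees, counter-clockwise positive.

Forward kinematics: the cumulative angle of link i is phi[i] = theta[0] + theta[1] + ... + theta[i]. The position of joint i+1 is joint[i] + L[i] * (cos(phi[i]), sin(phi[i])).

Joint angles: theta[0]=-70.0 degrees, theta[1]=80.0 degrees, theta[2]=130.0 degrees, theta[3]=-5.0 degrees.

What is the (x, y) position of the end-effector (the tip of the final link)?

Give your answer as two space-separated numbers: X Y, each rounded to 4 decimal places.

joint[0] = (0.0000, 0.0000)  (base)
link 0: phi[0] = -70 = -70 deg
  cos(-70 deg) = 0.3420, sin(-70 deg) = -0.9397
  joint[1] = (0.0000, 0.0000) + 3.2 * (0.3420, -0.9397) = (0.0000 + 1.0945, 0.0000 + -3.0070) = (1.0945, -3.0070)
link 1: phi[1] = -70 + 80 = 10 deg
  cos(10 deg) = 0.9848, sin(10 deg) = 0.1736
  joint[2] = (1.0945, -3.0070) + 1 * (0.9848, 0.1736) = (1.0945 + 0.9848, -3.0070 + 0.1736) = (2.0793, -2.8334)
link 2: phi[2] = -70 + 80 + 130 = 140 deg
  cos(140 deg) = -0.7660, sin(140 deg) = 0.6428
  joint[3] = (2.0793, -2.8334) + 5 * (-0.7660, 0.6428) = (2.0793 + -3.8302, -2.8334 + 3.2139) = (-1.7510, 0.3806)
link 3: phi[3] = -70 + 80 + 130 + -5 = 135 deg
  cos(135 deg) = -0.7071, sin(135 deg) = 0.7071
  joint[4] = (-1.7510, 0.3806) + 10.6 * (-0.7071, 0.7071) = (-1.7510 + -7.4953, 0.3806 + 7.4953) = (-9.2463, 7.8759)
End effector: (-9.2463, 7.8759)

Answer: -9.2463 7.8759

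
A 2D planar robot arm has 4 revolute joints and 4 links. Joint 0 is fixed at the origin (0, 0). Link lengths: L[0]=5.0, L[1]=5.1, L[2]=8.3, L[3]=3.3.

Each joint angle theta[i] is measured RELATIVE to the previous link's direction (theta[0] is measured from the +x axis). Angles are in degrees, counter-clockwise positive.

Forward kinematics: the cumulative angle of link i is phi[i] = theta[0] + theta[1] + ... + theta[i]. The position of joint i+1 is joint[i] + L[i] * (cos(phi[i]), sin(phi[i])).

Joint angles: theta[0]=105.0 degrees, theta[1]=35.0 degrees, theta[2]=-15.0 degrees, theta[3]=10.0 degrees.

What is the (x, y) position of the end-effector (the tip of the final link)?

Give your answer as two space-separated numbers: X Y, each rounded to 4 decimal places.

Answer: -12.2951 17.2403

Derivation:
joint[0] = (0.0000, 0.0000)  (base)
link 0: phi[0] = 105 = 105 deg
  cos(105 deg) = -0.2588, sin(105 deg) = 0.9659
  joint[1] = (0.0000, 0.0000) + 5 * (-0.2588, 0.9659) = (0.0000 + -1.2941, 0.0000 + 4.8296) = (-1.2941, 4.8296)
link 1: phi[1] = 105 + 35 = 140 deg
  cos(140 deg) = -0.7660, sin(140 deg) = 0.6428
  joint[2] = (-1.2941, 4.8296) + 5.1 * (-0.7660, 0.6428) = (-1.2941 + -3.9068, 4.8296 + 3.2782) = (-5.2009, 8.1078)
link 2: phi[2] = 105 + 35 + -15 = 125 deg
  cos(125 deg) = -0.5736, sin(125 deg) = 0.8192
  joint[3] = (-5.2009, 8.1078) + 8.3 * (-0.5736, 0.8192) = (-5.2009 + -4.7607, 8.1078 + 6.7990) = (-9.9616, 14.9068)
link 3: phi[3] = 105 + 35 + -15 + 10 = 135 deg
  cos(135 deg) = -0.7071, sin(135 deg) = 0.7071
  joint[4] = (-9.9616, 14.9068) + 3.3 * (-0.7071, 0.7071) = (-9.9616 + -2.3335, 14.9068 + 2.3335) = (-12.2951, 17.2403)
End effector: (-12.2951, 17.2403)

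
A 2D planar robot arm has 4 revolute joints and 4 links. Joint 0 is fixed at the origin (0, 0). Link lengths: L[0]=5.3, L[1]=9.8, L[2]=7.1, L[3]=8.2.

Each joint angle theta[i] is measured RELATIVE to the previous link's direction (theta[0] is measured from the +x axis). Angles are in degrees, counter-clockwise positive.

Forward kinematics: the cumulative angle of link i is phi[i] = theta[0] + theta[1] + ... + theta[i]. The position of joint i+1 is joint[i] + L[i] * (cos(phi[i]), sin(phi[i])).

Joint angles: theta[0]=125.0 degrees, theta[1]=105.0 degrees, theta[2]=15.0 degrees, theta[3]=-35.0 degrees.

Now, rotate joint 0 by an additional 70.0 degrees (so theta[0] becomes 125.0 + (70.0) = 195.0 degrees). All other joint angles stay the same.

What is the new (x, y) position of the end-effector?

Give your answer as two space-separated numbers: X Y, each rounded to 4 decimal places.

Answer: 6.2250 -22.9547

Derivation:
joint[0] = (0.0000, 0.0000)  (base)
link 0: phi[0] = 195 = 195 deg
  cos(195 deg) = -0.9659, sin(195 deg) = -0.2588
  joint[1] = (0.0000, 0.0000) + 5.3 * (-0.9659, -0.2588) = (0.0000 + -5.1194, 0.0000 + -1.3717) = (-5.1194, -1.3717)
link 1: phi[1] = 195 + 105 = 300 deg
  cos(300 deg) = 0.5000, sin(300 deg) = -0.8660
  joint[2] = (-5.1194, -1.3717) + 9.8 * (0.5000, -0.8660) = (-5.1194 + 4.9000, -1.3717 + -8.4870) = (-0.2194, -9.8588)
link 2: phi[2] = 195 + 105 + 15 = 315 deg
  cos(315 deg) = 0.7071, sin(315 deg) = -0.7071
  joint[3] = (-0.2194, -9.8588) + 7.1 * (0.7071, -0.7071) = (-0.2194 + 5.0205, -9.8588 + -5.0205) = (4.8011, -14.8792)
link 3: phi[3] = 195 + 105 + 15 + -35 = 280 deg
  cos(280 deg) = 0.1736, sin(280 deg) = -0.9848
  joint[4] = (4.8011, -14.8792) + 8.2 * (0.1736, -0.9848) = (4.8011 + 1.4239, -14.8792 + -8.0754) = (6.2250, -22.9547)
End effector: (6.2250, -22.9547)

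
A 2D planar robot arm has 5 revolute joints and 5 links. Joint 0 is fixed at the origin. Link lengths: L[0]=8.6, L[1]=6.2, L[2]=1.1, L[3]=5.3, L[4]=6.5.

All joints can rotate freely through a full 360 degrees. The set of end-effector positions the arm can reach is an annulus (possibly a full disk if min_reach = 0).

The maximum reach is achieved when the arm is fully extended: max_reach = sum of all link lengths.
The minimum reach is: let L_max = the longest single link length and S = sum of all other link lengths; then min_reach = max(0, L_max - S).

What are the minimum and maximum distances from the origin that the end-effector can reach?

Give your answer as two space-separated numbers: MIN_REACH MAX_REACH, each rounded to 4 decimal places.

Link lengths: [8.6, 6.2, 1.1, 5.3, 6.5]
max_reach = 8.6 + 6.2 + 1.1 + 5.3 + 6.5 = 27.7
L_max = max([8.6, 6.2, 1.1, 5.3, 6.5]) = 8.6
S (sum of others) = 27.7 - 8.6 = 19.1
min_reach = max(0, 8.6 - 19.1) = max(0, -10.5) = 0

Answer: 0.0000 27.7000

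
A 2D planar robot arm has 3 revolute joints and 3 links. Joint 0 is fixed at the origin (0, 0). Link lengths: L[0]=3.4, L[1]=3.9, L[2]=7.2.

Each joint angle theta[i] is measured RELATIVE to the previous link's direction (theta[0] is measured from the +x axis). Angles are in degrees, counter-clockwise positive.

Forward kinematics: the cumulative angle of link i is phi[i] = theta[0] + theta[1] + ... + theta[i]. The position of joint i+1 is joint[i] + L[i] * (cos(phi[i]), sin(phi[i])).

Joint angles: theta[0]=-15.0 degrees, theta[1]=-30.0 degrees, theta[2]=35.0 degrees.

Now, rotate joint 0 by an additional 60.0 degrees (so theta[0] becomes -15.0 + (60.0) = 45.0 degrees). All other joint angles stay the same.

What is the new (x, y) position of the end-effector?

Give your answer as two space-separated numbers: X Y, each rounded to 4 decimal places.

Answer: 10.7993 8.9291

Derivation:
joint[0] = (0.0000, 0.0000)  (base)
link 0: phi[0] = 45 = 45 deg
  cos(45 deg) = 0.7071, sin(45 deg) = 0.7071
  joint[1] = (0.0000, 0.0000) + 3.4 * (0.7071, 0.7071) = (0.0000 + 2.4042, 0.0000 + 2.4042) = (2.4042, 2.4042)
link 1: phi[1] = 45 + -30 = 15 deg
  cos(15 deg) = 0.9659, sin(15 deg) = 0.2588
  joint[2] = (2.4042, 2.4042) + 3.9 * (0.9659, 0.2588) = (2.4042 + 3.7671, 2.4042 + 1.0094) = (6.1713, 3.4136)
link 2: phi[2] = 45 + -30 + 35 = 50 deg
  cos(50 deg) = 0.6428, sin(50 deg) = 0.7660
  joint[3] = (6.1713, 3.4136) + 7.2 * (0.6428, 0.7660) = (6.1713 + 4.6281, 3.4136 + 5.5155) = (10.7993, 8.9291)
End effector: (10.7993, 8.9291)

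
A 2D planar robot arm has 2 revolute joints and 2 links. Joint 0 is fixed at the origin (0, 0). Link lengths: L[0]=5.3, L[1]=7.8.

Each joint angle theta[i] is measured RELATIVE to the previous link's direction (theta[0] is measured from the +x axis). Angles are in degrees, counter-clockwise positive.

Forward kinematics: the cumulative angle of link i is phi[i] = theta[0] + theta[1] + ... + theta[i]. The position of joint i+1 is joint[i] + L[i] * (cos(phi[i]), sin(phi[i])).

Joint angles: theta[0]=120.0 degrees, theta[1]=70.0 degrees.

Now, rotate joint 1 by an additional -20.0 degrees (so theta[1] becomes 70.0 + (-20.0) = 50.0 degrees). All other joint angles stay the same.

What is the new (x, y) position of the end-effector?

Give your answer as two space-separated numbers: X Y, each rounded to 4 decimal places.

Answer: -10.3315 5.9444

Derivation:
joint[0] = (0.0000, 0.0000)  (base)
link 0: phi[0] = 120 = 120 deg
  cos(120 deg) = -0.5000, sin(120 deg) = 0.8660
  joint[1] = (0.0000, 0.0000) + 5.3 * (-0.5000, 0.8660) = (0.0000 + -2.6500, 0.0000 + 4.5899) = (-2.6500, 4.5899)
link 1: phi[1] = 120 + 50 = 170 deg
  cos(170 deg) = -0.9848, sin(170 deg) = 0.1736
  joint[2] = (-2.6500, 4.5899) + 7.8 * (-0.9848, 0.1736) = (-2.6500 + -7.6815, 4.5899 + 1.3545) = (-10.3315, 5.9444)
End effector: (-10.3315, 5.9444)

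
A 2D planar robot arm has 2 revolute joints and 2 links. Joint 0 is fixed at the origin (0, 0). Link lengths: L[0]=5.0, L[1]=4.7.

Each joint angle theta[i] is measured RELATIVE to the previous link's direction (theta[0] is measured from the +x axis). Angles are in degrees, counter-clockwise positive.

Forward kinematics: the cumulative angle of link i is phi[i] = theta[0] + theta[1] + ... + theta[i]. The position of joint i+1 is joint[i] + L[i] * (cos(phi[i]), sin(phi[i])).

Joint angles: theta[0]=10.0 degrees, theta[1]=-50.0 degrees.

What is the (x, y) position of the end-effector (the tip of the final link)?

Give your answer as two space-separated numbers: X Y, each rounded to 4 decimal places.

joint[0] = (0.0000, 0.0000)  (base)
link 0: phi[0] = 10 = 10 deg
  cos(10 deg) = 0.9848, sin(10 deg) = 0.1736
  joint[1] = (0.0000, 0.0000) + 5 * (0.9848, 0.1736) = (0.0000 + 4.9240, 0.0000 + 0.8682) = (4.9240, 0.8682)
link 1: phi[1] = 10 + -50 = -40 deg
  cos(-40 deg) = 0.7660, sin(-40 deg) = -0.6428
  joint[2] = (4.9240, 0.8682) + 4.7 * (0.7660, -0.6428) = (4.9240 + 3.6004, 0.8682 + -3.0211) = (8.5244, -2.1529)
End effector: (8.5244, -2.1529)

Answer: 8.5244 -2.1529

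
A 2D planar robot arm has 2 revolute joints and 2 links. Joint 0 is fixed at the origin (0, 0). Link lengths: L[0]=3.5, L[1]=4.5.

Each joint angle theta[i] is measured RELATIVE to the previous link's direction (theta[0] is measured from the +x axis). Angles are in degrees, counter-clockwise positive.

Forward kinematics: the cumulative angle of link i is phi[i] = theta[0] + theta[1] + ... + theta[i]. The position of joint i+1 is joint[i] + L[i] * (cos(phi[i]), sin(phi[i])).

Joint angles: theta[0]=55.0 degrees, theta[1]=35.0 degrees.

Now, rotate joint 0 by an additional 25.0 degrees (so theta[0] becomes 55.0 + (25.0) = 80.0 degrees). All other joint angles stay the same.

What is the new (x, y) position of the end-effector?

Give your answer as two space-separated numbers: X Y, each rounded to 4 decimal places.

joint[0] = (0.0000, 0.0000)  (base)
link 0: phi[0] = 80 = 80 deg
  cos(80 deg) = 0.1736, sin(80 deg) = 0.9848
  joint[1] = (0.0000, 0.0000) + 3.5 * (0.1736, 0.9848) = (0.0000 + 0.6078, 0.0000 + 3.4468) = (0.6078, 3.4468)
link 1: phi[1] = 80 + 35 = 115 deg
  cos(115 deg) = -0.4226, sin(115 deg) = 0.9063
  joint[2] = (0.6078, 3.4468) + 4.5 * (-0.4226, 0.9063) = (0.6078 + -1.9018, 3.4468 + 4.0784) = (-1.2940, 7.5252)
End effector: (-1.2940, 7.5252)

Answer: -1.2940 7.5252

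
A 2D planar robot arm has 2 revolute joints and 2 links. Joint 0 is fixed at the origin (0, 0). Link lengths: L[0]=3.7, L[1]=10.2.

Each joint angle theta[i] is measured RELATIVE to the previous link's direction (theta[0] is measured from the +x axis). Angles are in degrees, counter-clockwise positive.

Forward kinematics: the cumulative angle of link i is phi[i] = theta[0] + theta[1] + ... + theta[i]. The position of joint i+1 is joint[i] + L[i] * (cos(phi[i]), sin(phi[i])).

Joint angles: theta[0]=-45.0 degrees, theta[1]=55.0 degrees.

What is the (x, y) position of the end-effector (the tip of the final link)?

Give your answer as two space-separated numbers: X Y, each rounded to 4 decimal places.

Answer: 12.6613 -0.8451

Derivation:
joint[0] = (0.0000, 0.0000)  (base)
link 0: phi[0] = -45 = -45 deg
  cos(-45 deg) = 0.7071, sin(-45 deg) = -0.7071
  joint[1] = (0.0000, 0.0000) + 3.7 * (0.7071, -0.7071) = (0.0000 + 2.6163, 0.0000 + -2.6163) = (2.6163, -2.6163)
link 1: phi[1] = -45 + 55 = 10 deg
  cos(10 deg) = 0.9848, sin(10 deg) = 0.1736
  joint[2] = (2.6163, -2.6163) + 10.2 * (0.9848, 0.1736) = (2.6163 + 10.0450, -2.6163 + 1.7712) = (12.6613, -0.8451)
End effector: (12.6613, -0.8451)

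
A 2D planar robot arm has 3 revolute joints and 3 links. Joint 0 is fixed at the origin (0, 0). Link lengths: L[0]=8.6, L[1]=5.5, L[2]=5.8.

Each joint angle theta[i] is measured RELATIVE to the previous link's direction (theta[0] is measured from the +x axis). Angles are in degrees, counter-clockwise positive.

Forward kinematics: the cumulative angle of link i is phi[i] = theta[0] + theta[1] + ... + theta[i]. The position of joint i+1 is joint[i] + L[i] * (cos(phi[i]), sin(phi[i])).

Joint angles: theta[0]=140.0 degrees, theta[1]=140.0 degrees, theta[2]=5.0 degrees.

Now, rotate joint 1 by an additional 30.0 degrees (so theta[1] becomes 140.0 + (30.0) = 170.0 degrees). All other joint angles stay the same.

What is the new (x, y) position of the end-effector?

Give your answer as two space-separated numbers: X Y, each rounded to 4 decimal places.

joint[0] = (0.0000, 0.0000)  (base)
link 0: phi[0] = 140 = 140 deg
  cos(140 deg) = -0.7660, sin(140 deg) = 0.6428
  joint[1] = (0.0000, 0.0000) + 8.6 * (-0.7660, 0.6428) = (0.0000 + -6.5880, 0.0000 + 5.5280) = (-6.5880, 5.5280)
link 1: phi[1] = 140 + 170 = 310 deg
  cos(310 deg) = 0.6428, sin(310 deg) = -0.7660
  joint[2] = (-6.5880, 5.5280) + 5.5 * (0.6428, -0.7660) = (-6.5880 + 3.5353, 5.5280 + -4.2132) = (-3.0527, 1.3147)
link 2: phi[2] = 140 + 170 + 5 = 315 deg
  cos(315 deg) = 0.7071, sin(315 deg) = -0.7071
  joint[3] = (-3.0527, 1.3147) + 5.8 * (0.7071, -0.7071) = (-3.0527 + 4.1012, 1.3147 + -4.1012) = (1.0486, -2.7865)
End effector: (1.0486, -2.7865)

Answer: 1.0486 -2.7865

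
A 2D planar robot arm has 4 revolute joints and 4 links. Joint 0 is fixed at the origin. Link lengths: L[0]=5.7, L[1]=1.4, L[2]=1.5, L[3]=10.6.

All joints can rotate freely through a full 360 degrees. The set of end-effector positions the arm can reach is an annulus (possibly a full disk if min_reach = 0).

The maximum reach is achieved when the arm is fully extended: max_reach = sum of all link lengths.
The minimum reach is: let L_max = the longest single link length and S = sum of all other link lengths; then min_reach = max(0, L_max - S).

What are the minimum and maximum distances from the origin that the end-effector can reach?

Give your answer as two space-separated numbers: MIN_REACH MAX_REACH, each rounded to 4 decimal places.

Answer: 2.0000 19.2000

Derivation:
Link lengths: [5.7, 1.4, 1.5, 10.6]
max_reach = 5.7 + 1.4 + 1.5 + 10.6 = 19.2
L_max = max([5.7, 1.4, 1.5, 10.6]) = 10.6
S (sum of others) = 19.2 - 10.6 = 8.6
min_reach = max(0, 10.6 - 8.6) = max(0, 2) = 2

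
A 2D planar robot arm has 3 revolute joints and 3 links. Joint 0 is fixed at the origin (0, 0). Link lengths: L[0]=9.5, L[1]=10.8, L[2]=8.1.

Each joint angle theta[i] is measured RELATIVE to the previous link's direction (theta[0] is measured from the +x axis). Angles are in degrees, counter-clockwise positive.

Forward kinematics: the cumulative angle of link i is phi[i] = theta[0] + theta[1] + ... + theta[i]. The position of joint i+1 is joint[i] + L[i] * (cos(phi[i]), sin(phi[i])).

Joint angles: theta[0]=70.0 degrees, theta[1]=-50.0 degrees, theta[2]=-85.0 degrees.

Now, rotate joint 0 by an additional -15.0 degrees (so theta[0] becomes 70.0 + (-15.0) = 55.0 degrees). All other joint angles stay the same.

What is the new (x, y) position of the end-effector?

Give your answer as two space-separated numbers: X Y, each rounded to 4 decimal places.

joint[0] = (0.0000, 0.0000)  (base)
link 0: phi[0] = 55 = 55 deg
  cos(55 deg) = 0.5736, sin(55 deg) = 0.8192
  joint[1] = (0.0000, 0.0000) + 9.5 * (0.5736, 0.8192) = (0.0000 + 5.4490, 0.0000 + 7.7819) = (5.4490, 7.7819)
link 1: phi[1] = 55 + -50 = 5 deg
  cos(5 deg) = 0.9962, sin(5 deg) = 0.0872
  joint[2] = (5.4490, 7.7819) + 10.8 * (0.9962, 0.0872) = (5.4490 + 10.7589, 7.7819 + 0.9413) = (16.2079, 8.7232)
link 2: phi[2] = 55 + -50 + -85 = -80 deg
  cos(-80 deg) = 0.1736, sin(-80 deg) = -0.9848
  joint[3] = (16.2079, 8.7232) + 8.1 * (0.1736, -0.9848) = (16.2079 + 1.4066, 8.7232 + -7.9769) = (17.6144, 0.7463)
End effector: (17.6144, 0.7463)

Answer: 17.6144 0.7463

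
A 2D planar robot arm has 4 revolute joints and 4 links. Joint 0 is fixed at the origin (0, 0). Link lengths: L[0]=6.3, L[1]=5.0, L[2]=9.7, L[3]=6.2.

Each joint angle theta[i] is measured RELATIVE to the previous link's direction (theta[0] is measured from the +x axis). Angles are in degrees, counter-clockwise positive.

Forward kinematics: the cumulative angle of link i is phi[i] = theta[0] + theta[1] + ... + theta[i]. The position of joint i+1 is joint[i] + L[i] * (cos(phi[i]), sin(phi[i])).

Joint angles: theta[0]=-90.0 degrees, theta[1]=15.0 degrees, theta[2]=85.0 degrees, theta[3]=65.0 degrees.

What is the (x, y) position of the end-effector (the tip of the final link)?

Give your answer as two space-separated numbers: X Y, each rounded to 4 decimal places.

joint[0] = (0.0000, 0.0000)  (base)
link 0: phi[0] = -90 = -90 deg
  cos(-90 deg) = 0.0000, sin(-90 deg) = -1.0000
  joint[1] = (0.0000, 0.0000) + 6.3 * (0.0000, -1.0000) = (0.0000 + 0.0000, 0.0000 + -6.3000) = (0.0000, -6.3000)
link 1: phi[1] = -90 + 15 = -75 deg
  cos(-75 deg) = 0.2588, sin(-75 deg) = -0.9659
  joint[2] = (0.0000, -6.3000) + 5 * (0.2588, -0.9659) = (0.0000 + 1.2941, -6.3000 + -4.8296) = (1.2941, -11.1296)
link 2: phi[2] = -90 + 15 + 85 = 10 deg
  cos(10 deg) = 0.9848, sin(10 deg) = 0.1736
  joint[3] = (1.2941, -11.1296) + 9.7 * (0.9848, 0.1736) = (1.2941 + 9.5526, -11.1296 + 1.6844) = (10.8467, -9.4452)
link 3: phi[3] = -90 + 15 + 85 + 65 = 75 deg
  cos(75 deg) = 0.2588, sin(75 deg) = 0.9659
  joint[4] = (10.8467, -9.4452) + 6.2 * (0.2588, 0.9659) = (10.8467 + 1.6047, -9.4452 + 5.9887) = (12.4514, -3.4565)
End effector: (12.4514, -3.4565)

Answer: 12.4514 -3.4565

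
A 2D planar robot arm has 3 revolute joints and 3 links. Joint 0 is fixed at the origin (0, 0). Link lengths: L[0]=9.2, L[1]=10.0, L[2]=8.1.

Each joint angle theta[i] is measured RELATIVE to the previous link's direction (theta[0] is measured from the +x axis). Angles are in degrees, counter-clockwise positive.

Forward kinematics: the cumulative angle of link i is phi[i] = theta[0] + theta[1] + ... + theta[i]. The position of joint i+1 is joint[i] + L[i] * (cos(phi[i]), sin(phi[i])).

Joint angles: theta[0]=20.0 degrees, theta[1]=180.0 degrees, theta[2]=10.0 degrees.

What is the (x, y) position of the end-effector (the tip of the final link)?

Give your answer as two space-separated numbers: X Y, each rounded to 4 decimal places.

Answer: -7.7666 -4.3236

Derivation:
joint[0] = (0.0000, 0.0000)  (base)
link 0: phi[0] = 20 = 20 deg
  cos(20 deg) = 0.9397, sin(20 deg) = 0.3420
  joint[1] = (0.0000, 0.0000) + 9.2 * (0.9397, 0.3420) = (0.0000 + 8.6452, 0.0000 + 3.1466) = (8.6452, 3.1466)
link 1: phi[1] = 20 + 180 = 200 deg
  cos(200 deg) = -0.9397, sin(200 deg) = -0.3420
  joint[2] = (8.6452, 3.1466) + 10 * (-0.9397, -0.3420) = (8.6452 + -9.3969, 3.1466 + -3.4202) = (-0.7518, -0.2736)
link 2: phi[2] = 20 + 180 + 10 = 210 deg
  cos(210 deg) = -0.8660, sin(210 deg) = -0.5000
  joint[3] = (-0.7518, -0.2736) + 8.1 * (-0.8660, -0.5000) = (-0.7518 + -7.0148, -0.2736 + -4.0500) = (-7.7666, -4.3236)
End effector: (-7.7666, -4.3236)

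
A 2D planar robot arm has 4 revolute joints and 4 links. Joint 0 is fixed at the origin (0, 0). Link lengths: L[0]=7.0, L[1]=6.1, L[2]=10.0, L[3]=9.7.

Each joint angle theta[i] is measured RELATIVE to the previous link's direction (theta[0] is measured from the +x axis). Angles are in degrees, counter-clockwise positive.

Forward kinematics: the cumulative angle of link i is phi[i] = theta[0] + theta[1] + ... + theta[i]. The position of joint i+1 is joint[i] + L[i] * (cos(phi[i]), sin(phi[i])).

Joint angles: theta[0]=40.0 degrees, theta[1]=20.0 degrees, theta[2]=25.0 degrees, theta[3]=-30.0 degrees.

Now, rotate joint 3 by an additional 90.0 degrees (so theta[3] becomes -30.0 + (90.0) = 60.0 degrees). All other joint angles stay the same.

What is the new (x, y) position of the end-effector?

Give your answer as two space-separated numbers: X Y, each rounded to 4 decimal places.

Answer: 1.3381 25.3079

Derivation:
joint[0] = (0.0000, 0.0000)  (base)
link 0: phi[0] = 40 = 40 deg
  cos(40 deg) = 0.7660, sin(40 deg) = 0.6428
  joint[1] = (0.0000, 0.0000) + 7 * (0.7660, 0.6428) = (0.0000 + 5.3623, 0.0000 + 4.4995) = (5.3623, 4.4995)
link 1: phi[1] = 40 + 20 = 60 deg
  cos(60 deg) = 0.5000, sin(60 deg) = 0.8660
  joint[2] = (5.3623, 4.4995) + 6.1 * (0.5000, 0.8660) = (5.3623 + 3.0500, 4.4995 + 5.2828) = (8.4123, 9.7823)
link 2: phi[2] = 40 + 20 + 25 = 85 deg
  cos(85 deg) = 0.0872, sin(85 deg) = 0.9962
  joint[3] = (8.4123, 9.7823) + 10 * (0.0872, 0.9962) = (8.4123 + 0.8716, 9.7823 + 9.9619) = (9.2839, 19.7442)
link 3: phi[3] = 40 + 20 + 25 + 60 = 145 deg
  cos(145 deg) = -0.8192, sin(145 deg) = 0.5736
  joint[4] = (9.2839, 19.7442) + 9.7 * (-0.8192, 0.5736) = (9.2839 + -7.9458, 19.7442 + 5.5637) = (1.3381, 25.3079)
End effector: (1.3381, 25.3079)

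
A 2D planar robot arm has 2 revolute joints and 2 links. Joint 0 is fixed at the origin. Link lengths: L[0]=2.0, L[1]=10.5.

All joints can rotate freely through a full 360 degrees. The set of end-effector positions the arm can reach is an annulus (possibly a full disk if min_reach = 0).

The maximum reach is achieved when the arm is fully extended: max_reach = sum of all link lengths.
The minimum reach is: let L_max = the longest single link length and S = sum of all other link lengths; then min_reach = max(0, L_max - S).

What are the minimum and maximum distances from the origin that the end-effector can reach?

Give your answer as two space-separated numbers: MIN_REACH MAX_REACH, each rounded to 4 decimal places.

Link lengths: [2.0, 10.5]
max_reach = 2 + 10.5 = 12.5
L_max = max([2.0, 10.5]) = 10.5
S (sum of others) = 12.5 - 10.5 = 2
min_reach = max(0, 10.5 - 2) = max(0, 8.5) = 8.5

Answer: 8.5000 12.5000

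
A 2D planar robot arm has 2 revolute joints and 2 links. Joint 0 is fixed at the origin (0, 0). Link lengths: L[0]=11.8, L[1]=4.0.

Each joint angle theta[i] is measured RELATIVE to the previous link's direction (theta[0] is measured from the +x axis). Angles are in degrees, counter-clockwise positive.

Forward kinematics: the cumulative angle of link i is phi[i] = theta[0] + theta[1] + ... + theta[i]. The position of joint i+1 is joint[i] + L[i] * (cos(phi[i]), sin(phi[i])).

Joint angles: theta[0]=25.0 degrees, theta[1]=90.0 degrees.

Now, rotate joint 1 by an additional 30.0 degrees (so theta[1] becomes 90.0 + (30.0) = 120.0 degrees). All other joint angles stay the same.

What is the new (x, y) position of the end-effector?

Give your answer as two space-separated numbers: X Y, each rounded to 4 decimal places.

joint[0] = (0.0000, 0.0000)  (base)
link 0: phi[0] = 25 = 25 deg
  cos(25 deg) = 0.9063, sin(25 deg) = 0.4226
  joint[1] = (0.0000, 0.0000) + 11.8 * (0.9063, 0.4226) = (0.0000 + 10.6944, 0.0000 + 4.9869) = (10.6944, 4.9869)
link 1: phi[1] = 25 + 120 = 145 deg
  cos(145 deg) = -0.8192, sin(145 deg) = 0.5736
  joint[2] = (10.6944, 4.9869) + 4 * (-0.8192, 0.5736) = (10.6944 + -3.2766, 4.9869 + 2.2943) = (7.4178, 7.2812)
End effector: (7.4178, 7.2812)

Answer: 7.4178 7.2812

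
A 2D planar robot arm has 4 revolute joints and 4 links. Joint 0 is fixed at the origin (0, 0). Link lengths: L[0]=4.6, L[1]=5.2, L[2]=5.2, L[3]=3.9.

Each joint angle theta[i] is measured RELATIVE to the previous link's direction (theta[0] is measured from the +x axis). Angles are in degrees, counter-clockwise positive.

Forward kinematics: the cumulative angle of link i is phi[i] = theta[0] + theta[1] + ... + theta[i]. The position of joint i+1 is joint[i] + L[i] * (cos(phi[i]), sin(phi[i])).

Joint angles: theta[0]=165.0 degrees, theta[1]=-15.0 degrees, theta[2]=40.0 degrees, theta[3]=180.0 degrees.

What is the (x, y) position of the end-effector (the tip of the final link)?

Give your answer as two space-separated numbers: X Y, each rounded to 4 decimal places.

joint[0] = (0.0000, 0.0000)  (base)
link 0: phi[0] = 165 = 165 deg
  cos(165 deg) = -0.9659, sin(165 deg) = 0.2588
  joint[1] = (0.0000, 0.0000) + 4.6 * (-0.9659, 0.2588) = (0.0000 + -4.4433, 0.0000 + 1.1906) = (-4.4433, 1.1906)
link 1: phi[1] = 165 + -15 = 150 deg
  cos(150 deg) = -0.8660, sin(150 deg) = 0.5000
  joint[2] = (-4.4433, 1.1906) + 5.2 * (-0.8660, 0.5000) = (-4.4433 + -4.5033, 1.1906 + 2.6000) = (-8.9466, 3.7906)
link 2: phi[2] = 165 + -15 + 40 = 190 deg
  cos(190 deg) = -0.9848, sin(190 deg) = -0.1736
  joint[3] = (-8.9466, 3.7906) + 5.2 * (-0.9848, -0.1736) = (-8.9466 + -5.1210, 3.7906 + -0.9030) = (-14.0676, 2.8876)
link 3: phi[3] = 165 + -15 + 40 + 180 = 370 deg
  cos(370 deg) = 0.9848, sin(370 deg) = 0.1736
  joint[4] = (-14.0676, 2.8876) + 3.9 * (0.9848, 0.1736) = (-14.0676 + 3.8408, 2.8876 + 0.6772) = (-10.2268, 3.5648)
End effector: (-10.2268, 3.5648)

Answer: -10.2268 3.5648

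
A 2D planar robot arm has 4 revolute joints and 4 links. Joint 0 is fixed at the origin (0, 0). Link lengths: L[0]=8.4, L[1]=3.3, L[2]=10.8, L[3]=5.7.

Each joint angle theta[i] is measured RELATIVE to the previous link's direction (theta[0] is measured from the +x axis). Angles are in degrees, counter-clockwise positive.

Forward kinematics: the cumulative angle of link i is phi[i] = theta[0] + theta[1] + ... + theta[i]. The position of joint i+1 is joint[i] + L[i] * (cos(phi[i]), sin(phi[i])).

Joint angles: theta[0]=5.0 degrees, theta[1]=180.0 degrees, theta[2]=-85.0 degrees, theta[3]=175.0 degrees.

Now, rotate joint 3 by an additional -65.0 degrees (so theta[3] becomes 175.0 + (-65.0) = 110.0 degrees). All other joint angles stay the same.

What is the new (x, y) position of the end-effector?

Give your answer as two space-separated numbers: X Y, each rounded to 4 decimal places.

joint[0] = (0.0000, 0.0000)  (base)
link 0: phi[0] = 5 = 5 deg
  cos(5 deg) = 0.9962, sin(5 deg) = 0.0872
  joint[1] = (0.0000, 0.0000) + 8.4 * (0.9962, 0.0872) = (0.0000 + 8.3680, 0.0000 + 0.7321) = (8.3680, 0.7321)
link 1: phi[1] = 5 + 180 = 185 deg
  cos(185 deg) = -0.9962, sin(185 deg) = -0.0872
  joint[2] = (8.3680, 0.7321) + 3.3 * (-0.9962, -0.0872) = (8.3680 + -3.2874, 0.7321 + -0.2876) = (5.0806, 0.4445)
link 2: phi[2] = 5 + 180 + -85 = 100 deg
  cos(100 deg) = -0.1736, sin(100 deg) = 0.9848
  joint[3] = (5.0806, 0.4445) + 10.8 * (-0.1736, 0.9848) = (5.0806 + -1.8754, 0.4445 + 10.6359) = (3.2052, 11.0804)
link 3: phi[3] = 5 + 180 + -85 + 110 = 210 deg
  cos(210 deg) = -0.8660, sin(210 deg) = -0.5000
  joint[4] = (3.2052, 11.0804) + 5.7 * (-0.8660, -0.5000) = (3.2052 + -4.9363, 11.0804 + -2.8500) = (-1.7312, 8.2304)
End effector: (-1.7312, 8.2304)

Answer: -1.7312 8.2304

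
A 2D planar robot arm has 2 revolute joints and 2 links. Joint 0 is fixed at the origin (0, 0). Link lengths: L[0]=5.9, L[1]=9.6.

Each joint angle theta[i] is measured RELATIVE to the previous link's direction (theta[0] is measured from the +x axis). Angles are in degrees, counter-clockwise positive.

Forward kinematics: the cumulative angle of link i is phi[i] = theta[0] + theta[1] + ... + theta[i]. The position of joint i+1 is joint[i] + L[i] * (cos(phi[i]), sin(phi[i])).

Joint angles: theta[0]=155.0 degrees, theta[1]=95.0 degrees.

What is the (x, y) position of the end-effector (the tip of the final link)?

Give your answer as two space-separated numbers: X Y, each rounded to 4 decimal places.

joint[0] = (0.0000, 0.0000)  (base)
link 0: phi[0] = 155 = 155 deg
  cos(155 deg) = -0.9063, sin(155 deg) = 0.4226
  joint[1] = (0.0000, 0.0000) + 5.9 * (-0.9063, 0.4226) = (0.0000 + -5.3472, 0.0000 + 2.4934) = (-5.3472, 2.4934)
link 1: phi[1] = 155 + 95 = 250 deg
  cos(250 deg) = -0.3420, sin(250 deg) = -0.9397
  joint[2] = (-5.3472, 2.4934) + 9.6 * (-0.3420, -0.9397) = (-5.3472 + -3.2834, 2.4934 + -9.0210) = (-8.6306, -6.5276)
End effector: (-8.6306, -6.5276)

Answer: -8.6306 -6.5276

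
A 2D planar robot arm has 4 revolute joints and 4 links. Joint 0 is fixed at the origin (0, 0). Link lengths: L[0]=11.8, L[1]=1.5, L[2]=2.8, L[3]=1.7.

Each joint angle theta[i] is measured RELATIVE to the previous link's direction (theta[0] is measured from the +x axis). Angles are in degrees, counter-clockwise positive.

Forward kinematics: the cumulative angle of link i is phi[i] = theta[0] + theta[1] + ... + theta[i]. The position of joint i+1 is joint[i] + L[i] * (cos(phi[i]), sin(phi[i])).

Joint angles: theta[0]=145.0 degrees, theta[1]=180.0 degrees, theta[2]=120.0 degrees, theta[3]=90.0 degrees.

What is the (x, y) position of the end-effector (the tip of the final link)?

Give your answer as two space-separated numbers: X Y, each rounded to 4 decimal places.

Answer: -9.8868 8.8453

Derivation:
joint[0] = (0.0000, 0.0000)  (base)
link 0: phi[0] = 145 = 145 deg
  cos(145 deg) = -0.8192, sin(145 deg) = 0.5736
  joint[1] = (0.0000, 0.0000) + 11.8 * (-0.8192, 0.5736) = (0.0000 + -9.6660, 0.0000 + 6.7682) = (-9.6660, 6.7682)
link 1: phi[1] = 145 + 180 = 325 deg
  cos(325 deg) = 0.8192, sin(325 deg) = -0.5736
  joint[2] = (-9.6660, 6.7682) + 1.5 * (0.8192, -0.5736) = (-9.6660 + 1.2287, 6.7682 + -0.8604) = (-8.4373, 5.9078)
link 2: phi[2] = 145 + 180 + 120 = 445 deg
  cos(445 deg) = 0.0872, sin(445 deg) = 0.9962
  joint[3] = (-8.4373, 5.9078) + 2.8 * (0.0872, 0.9962) = (-8.4373 + 0.2440, 5.9078 + 2.7893) = (-8.1932, 8.6972)
link 3: phi[3] = 145 + 180 + 120 + 90 = 535 deg
  cos(535 deg) = -0.9962, sin(535 deg) = 0.0872
  joint[4] = (-8.1932, 8.6972) + 1.7 * (-0.9962, 0.0872) = (-8.1932 + -1.6935, 8.6972 + 0.1482) = (-9.8868, 8.8453)
End effector: (-9.8868, 8.8453)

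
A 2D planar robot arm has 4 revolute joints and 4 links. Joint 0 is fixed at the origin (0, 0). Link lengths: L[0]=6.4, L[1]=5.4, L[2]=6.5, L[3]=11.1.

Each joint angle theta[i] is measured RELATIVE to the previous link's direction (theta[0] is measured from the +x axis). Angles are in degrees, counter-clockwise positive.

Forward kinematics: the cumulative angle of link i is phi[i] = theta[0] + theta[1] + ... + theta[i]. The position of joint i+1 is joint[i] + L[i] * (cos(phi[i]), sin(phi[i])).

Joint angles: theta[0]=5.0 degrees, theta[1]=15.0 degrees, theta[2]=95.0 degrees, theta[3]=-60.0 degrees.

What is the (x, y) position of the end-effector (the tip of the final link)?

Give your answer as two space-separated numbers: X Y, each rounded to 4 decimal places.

joint[0] = (0.0000, 0.0000)  (base)
link 0: phi[0] = 5 = 5 deg
  cos(5 deg) = 0.9962, sin(5 deg) = 0.0872
  joint[1] = (0.0000, 0.0000) + 6.4 * (0.9962, 0.0872) = (0.0000 + 6.3756, 0.0000 + 0.5578) = (6.3756, 0.5578)
link 1: phi[1] = 5 + 15 = 20 deg
  cos(20 deg) = 0.9397, sin(20 deg) = 0.3420
  joint[2] = (6.3756, 0.5578) + 5.4 * (0.9397, 0.3420) = (6.3756 + 5.0743, 0.5578 + 1.8469) = (11.4500, 2.4047)
link 2: phi[2] = 5 + 15 + 95 = 115 deg
  cos(115 deg) = -0.4226, sin(115 deg) = 0.9063
  joint[3] = (11.4500, 2.4047) + 6.5 * (-0.4226, 0.9063) = (11.4500 + -2.7470, 2.4047 + 5.8910) = (8.7030, 8.2957)
link 3: phi[3] = 5 + 15 + 95 + -60 = 55 deg
  cos(55 deg) = 0.5736, sin(55 deg) = 0.8192
  joint[4] = (8.7030, 8.2957) + 11.1 * (0.5736, 0.8192) = (8.7030 + 6.3667, 8.2957 + 9.0926) = (15.0697, 17.3883)
End effector: (15.0697, 17.3883)

Answer: 15.0697 17.3883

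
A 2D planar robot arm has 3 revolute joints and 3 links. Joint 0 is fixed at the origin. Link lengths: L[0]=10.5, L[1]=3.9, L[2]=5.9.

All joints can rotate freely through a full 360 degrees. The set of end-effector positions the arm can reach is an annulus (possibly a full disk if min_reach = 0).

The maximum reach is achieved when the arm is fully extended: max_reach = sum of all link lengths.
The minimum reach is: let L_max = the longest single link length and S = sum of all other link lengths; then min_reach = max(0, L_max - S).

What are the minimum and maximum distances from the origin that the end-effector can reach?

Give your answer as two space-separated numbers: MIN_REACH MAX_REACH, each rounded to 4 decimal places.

Link lengths: [10.5, 3.9, 5.9]
max_reach = 10.5 + 3.9 + 5.9 = 20.3
L_max = max([10.5, 3.9, 5.9]) = 10.5
S (sum of others) = 20.3 - 10.5 = 9.8
min_reach = max(0, 10.5 - 9.8) = max(0, 0.7) = 0.7

Answer: 0.7000 20.3000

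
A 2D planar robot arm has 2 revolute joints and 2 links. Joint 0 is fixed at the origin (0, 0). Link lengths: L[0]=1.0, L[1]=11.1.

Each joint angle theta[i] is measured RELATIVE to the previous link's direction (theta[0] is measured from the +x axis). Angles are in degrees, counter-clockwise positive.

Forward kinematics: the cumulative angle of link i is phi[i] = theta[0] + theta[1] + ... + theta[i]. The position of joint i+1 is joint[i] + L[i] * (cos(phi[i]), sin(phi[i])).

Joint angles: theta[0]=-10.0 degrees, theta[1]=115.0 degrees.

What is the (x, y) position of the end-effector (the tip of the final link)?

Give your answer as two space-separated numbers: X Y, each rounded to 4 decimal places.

joint[0] = (0.0000, 0.0000)  (base)
link 0: phi[0] = -10 = -10 deg
  cos(-10 deg) = 0.9848, sin(-10 deg) = -0.1736
  joint[1] = (0.0000, 0.0000) + 1 * (0.9848, -0.1736) = (0.0000 + 0.9848, 0.0000 + -0.1736) = (0.9848, -0.1736)
link 1: phi[1] = -10 + 115 = 105 deg
  cos(105 deg) = -0.2588, sin(105 deg) = 0.9659
  joint[2] = (0.9848, -0.1736) + 11.1 * (-0.2588, 0.9659) = (0.9848 + -2.8729, -0.1736 + 10.7218) = (-1.8881, 10.5481)
End effector: (-1.8881, 10.5481)

Answer: -1.8881 10.5481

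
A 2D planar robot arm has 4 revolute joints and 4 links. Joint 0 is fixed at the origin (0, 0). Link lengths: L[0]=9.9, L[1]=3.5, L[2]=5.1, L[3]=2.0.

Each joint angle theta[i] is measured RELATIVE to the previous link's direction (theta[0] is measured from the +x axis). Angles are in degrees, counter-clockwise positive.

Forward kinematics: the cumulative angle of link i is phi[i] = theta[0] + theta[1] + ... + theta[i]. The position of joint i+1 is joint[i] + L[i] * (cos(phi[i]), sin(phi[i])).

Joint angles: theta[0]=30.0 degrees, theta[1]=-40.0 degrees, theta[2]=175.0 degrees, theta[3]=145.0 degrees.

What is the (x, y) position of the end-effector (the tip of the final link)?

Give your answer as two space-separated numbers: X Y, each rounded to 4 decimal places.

Answer: 8.3798 4.1301

Derivation:
joint[0] = (0.0000, 0.0000)  (base)
link 0: phi[0] = 30 = 30 deg
  cos(30 deg) = 0.8660, sin(30 deg) = 0.5000
  joint[1] = (0.0000, 0.0000) + 9.9 * (0.8660, 0.5000) = (0.0000 + 8.5737, 0.0000 + 4.9500) = (8.5737, 4.9500)
link 1: phi[1] = 30 + -40 = -10 deg
  cos(-10 deg) = 0.9848, sin(-10 deg) = -0.1736
  joint[2] = (8.5737, 4.9500) + 3.5 * (0.9848, -0.1736) = (8.5737 + 3.4468, 4.9500 + -0.6078) = (12.0205, 4.3422)
link 2: phi[2] = 30 + -40 + 175 = 165 deg
  cos(165 deg) = -0.9659, sin(165 deg) = 0.2588
  joint[3] = (12.0205, 4.3422) + 5.1 * (-0.9659, 0.2588) = (12.0205 + -4.9262, 4.3422 + 1.3200) = (7.0943, 5.6622)
link 3: phi[3] = 30 + -40 + 175 + 145 = 310 deg
  cos(310 deg) = 0.6428, sin(310 deg) = -0.7660
  joint[4] = (7.0943, 5.6622) + 2 * (0.6428, -0.7660) = (7.0943 + 1.2856, 5.6622 + -1.5321) = (8.3798, 4.1301)
End effector: (8.3798, 4.1301)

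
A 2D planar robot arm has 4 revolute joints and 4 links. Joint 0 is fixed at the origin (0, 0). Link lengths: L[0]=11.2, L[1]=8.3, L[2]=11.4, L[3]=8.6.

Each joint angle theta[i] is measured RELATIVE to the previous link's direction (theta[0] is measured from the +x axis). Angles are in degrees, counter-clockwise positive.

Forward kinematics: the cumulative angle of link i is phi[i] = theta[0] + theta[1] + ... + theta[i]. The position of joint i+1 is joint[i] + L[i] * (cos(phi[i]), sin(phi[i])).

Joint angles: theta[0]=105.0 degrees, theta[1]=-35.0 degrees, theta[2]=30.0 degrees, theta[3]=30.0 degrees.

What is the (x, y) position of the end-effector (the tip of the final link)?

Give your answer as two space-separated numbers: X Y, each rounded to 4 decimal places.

Answer: -7.5676 36.4326

Derivation:
joint[0] = (0.0000, 0.0000)  (base)
link 0: phi[0] = 105 = 105 deg
  cos(105 deg) = -0.2588, sin(105 deg) = 0.9659
  joint[1] = (0.0000, 0.0000) + 11.2 * (-0.2588, 0.9659) = (0.0000 + -2.8988, 0.0000 + 10.8184) = (-2.8988, 10.8184)
link 1: phi[1] = 105 + -35 = 70 deg
  cos(70 deg) = 0.3420, sin(70 deg) = 0.9397
  joint[2] = (-2.8988, 10.8184) + 8.3 * (0.3420, 0.9397) = (-2.8988 + 2.8388, 10.8184 + 7.7994) = (-0.0600, 18.6178)
link 2: phi[2] = 105 + -35 + 30 = 100 deg
  cos(100 deg) = -0.1736, sin(100 deg) = 0.9848
  joint[3] = (-0.0600, 18.6178) + 11.4 * (-0.1736, 0.9848) = (-0.0600 + -1.9796, 18.6178 + 11.2268) = (-2.0396, 29.8446)
link 3: phi[3] = 105 + -35 + 30 + 30 = 130 deg
  cos(130 deg) = -0.6428, sin(130 deg) = 0.7660
  joint[4] = (-2.0396, 29.8446) + 8.6 * (-0.6428, 0.7660) = (-2.0396 + -5.5280, 29.8446 + 6.5880) = (-7.5676, 36.4326)
End effector: (-7.5676, 36.4326)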